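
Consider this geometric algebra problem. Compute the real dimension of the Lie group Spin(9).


Spin(n) double-covers SO(n); both have Lie algebra so(n) of dimension n(n-1)/2.
n = 9
n(n-1) = 9 * 8 = 72
dim Spin(9) = 72/2 = 36


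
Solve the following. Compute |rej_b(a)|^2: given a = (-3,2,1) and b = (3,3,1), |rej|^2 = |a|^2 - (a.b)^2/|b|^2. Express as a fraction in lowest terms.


|a|^2 = (-3)^2 + 2^2 + 1^2 = 14
|b|^2 = 3^2 + 3^2 + 1^2 = 19
a . b = (-3)*3 + 2*3 + 1*1 = -2
(a.b)^2 = (-2)^2 = 4
|rej|^2 = 14 - 4/19
= (266 - 4)/19
= 262/19
In lowest terms: 262/19


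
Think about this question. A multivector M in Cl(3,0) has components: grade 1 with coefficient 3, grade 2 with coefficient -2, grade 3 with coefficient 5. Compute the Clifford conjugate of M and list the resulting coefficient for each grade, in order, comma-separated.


Clifford conjugate sign for grade k: (-1)^(k(k+1)/2)
Grade 1: (-1)^(1*2/2) = (-1)^1 = -1, coeff 3 -> -3
Grade 2: (-1)^(2*3/2) = (-1)^3 = -1, coeff -2 -> 2
Grade 3: (-1)^(3*4/2) = (-1)^6 = 1, coeff 5 -> 5
Conjugated coefficients: -3, 2, 5


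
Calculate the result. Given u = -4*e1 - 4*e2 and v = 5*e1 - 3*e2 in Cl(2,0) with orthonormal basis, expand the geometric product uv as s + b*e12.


Expand: (-4*e1 - 4*e2)(5*e1 - 3*e2)
= (-4)*5*e1e1 + (-4)*(-3)*e1e2 + (-4)*5*e2e1 + (-4)*(-3)*e2e2
Using e1^2 = e2^2 = 1, e2e1 = -e1e2:
Scalar part s = (-4)*5 + (-4)*(-3) = -20 + 12 = -8
Bivector part b = (-4)*(-3) - (-4)*5 = 12 - (-20) = 32
uv = -8 + 32*e12


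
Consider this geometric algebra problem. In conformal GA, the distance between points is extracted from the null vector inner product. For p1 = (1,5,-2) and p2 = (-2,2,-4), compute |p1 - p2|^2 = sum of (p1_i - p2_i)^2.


p1 - p2 = (3, 3, 2)
|p1 - p2|^2 = 3^2 + 3^2 + 2^2
= 9 + 9 + 4
= 22


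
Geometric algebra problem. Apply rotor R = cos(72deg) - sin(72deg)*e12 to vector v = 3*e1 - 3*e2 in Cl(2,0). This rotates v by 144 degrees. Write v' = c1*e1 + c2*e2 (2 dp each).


Rotor R = cos(72deg) - sin(72deg)*e12
Rotation angle theta = 2 * 72 = 144 degrees
v' = R*v*~R rotates v by theta.
cos(144deg) = -0.8090, sin(144deg) = 0.5878
v'_1 = 3*cos(144deg) - (-3)*sin(144deg)
= 3*(-0.8090) - (-3)*0.5878
= -0.66
v'_2 = 3*sin(144deg) + (-3)*cos(144deg)
= 3*0.5878 + (-3)*(-0.8090)
= 4.19
v' = -0.66*e1 + 4.19*e2


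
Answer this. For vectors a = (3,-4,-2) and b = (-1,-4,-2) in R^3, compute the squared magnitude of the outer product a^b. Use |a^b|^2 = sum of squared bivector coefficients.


a wedge b = (a1*b2 - a2*b1)*e12 + (a1*b3 - a3*b1)*e13 + (a2*b3 - a3*b2)*e23
e12 coeff: 3*(-4) - (-4)*(-1) = -12 - 4 = -16
e13 coeff: 3*(-2) - (-2)*(-1) = -6 - 2 = -8
e23 coeff: (-4)*(-2) - (-2)*(-4) = 8 - 8 = 0
|a wedge b|^2 = (-16)^2 + (-8)^2 + 0^2
= 256 + 64 + 0
= 320


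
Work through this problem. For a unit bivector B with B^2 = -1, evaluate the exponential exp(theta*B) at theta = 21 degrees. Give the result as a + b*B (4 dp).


For a unit bivector B with B^2 = -1, the exponential series gives
e^(theta*B) = cos(theta) + sin(theta)*B (the GA analogue of Euler's formula).
theta = 21 degrees = 0.366519 rad
cos(21 deg) = 0.9336
sin(21 deg) = 0.3584
exp(theta*B) = 0.9336 + 0.3584*B


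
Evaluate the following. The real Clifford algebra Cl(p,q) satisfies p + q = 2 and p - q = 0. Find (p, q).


We need p + q = 2 and p - q = 0.
Adding: 2p = 2 + 0 = 2, so p = 1.
Then q = 2 - 1 = 1.
(p, q) = (1, 1)


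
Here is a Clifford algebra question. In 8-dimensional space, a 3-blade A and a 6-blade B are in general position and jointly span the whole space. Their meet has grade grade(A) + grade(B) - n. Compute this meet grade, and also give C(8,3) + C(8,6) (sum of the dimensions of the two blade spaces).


Meet grade = grade(A) + grade(B) - n
= 3 + 6 - 8 = 1
C(8,3) = 56
C(8,6) = 28
dim_A + dim_B = 56 + 28 = 84


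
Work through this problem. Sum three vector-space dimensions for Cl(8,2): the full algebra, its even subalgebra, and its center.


n = 8 + 2 = 10
Total dim = 2^10 = 1024
Even subalgebra dim = 2^9 = 512
n is even, so center dim = 1
Sum = 1024 + 512 + 1 = 1537


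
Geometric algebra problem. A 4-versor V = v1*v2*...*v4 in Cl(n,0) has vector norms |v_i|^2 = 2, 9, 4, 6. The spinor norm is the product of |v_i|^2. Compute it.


Spinor norm N(V) = |v1|^2 * |v2|^2 * ... * |v4|^2
= 2 * 9 * 4 * 6
Running product: 2, 18, 72, 432
N(V) = 432


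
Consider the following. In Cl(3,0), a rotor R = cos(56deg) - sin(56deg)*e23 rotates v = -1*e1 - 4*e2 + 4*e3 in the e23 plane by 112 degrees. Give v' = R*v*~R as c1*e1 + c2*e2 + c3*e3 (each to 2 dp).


Rotor R = cos(56deg) - sin(56deg)*e23
Rotation angle theta = 2 * 56 = 112 degrees in the e23 plane (e2 -> e3).
The component perpendicular to the plane (e1) is invariant: v'_1 = v1 = -1.00
cos(112deg) = -0.3746, sin(112deg) = 0.9272
v'_2 = v2*cos(theta) - v3*sin(theta) = -4*(-0.3746) - 4*0.9272 = -2.21
v'_3 = v2*sin(theta) + v3*cos(theta) = -4*0.9272 + 4*(-0.3746) = -5.21
v' = -1.00*e1 - 2.21*e2 - 5.21*e3


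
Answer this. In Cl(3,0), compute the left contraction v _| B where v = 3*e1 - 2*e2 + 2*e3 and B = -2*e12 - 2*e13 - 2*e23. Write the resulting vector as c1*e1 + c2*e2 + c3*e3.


Left contraction v _| B = <vB>_1 (grade-1 part of the geometric product vB).
Using e1_|e12 = e2, e2_|e12 = -e1, e1_|e13 = e3, e3_|e13 = -e1, e2_|e23 = e3, e3_|e23 = -e2:
e1 coeff: -v2*b12 - v3*b13 = -(-2)*(-2) - (2)*(-2) = 0
e2 coeff: v1*b12 - v3*b23 = (3)*(-2) - (2)*(-2) = -2
e3 coeff: v1*b13 + v2*b23 = (3)*(-2) + (-2)*(-2) = -2
v _| B = 0*e1 - 2*e2 - 2*e3


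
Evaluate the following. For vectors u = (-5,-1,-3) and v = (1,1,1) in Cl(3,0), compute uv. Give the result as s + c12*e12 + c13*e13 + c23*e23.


In Cl(3,0): e_i^2 = 1, e_ie_j = -e_je_i for i != j.
Scalar part = u . v = (-5)*1 + (-1)*1 + (-3)*1
= -5 + (-1) + (-3) = -9
e12 coeff = (-5)*1 - (-1)*1 = -5 - (-1) = -4
e13 coeff = (-5)*1 - (-3)*1 = -5 - (-3) = -2
e23 coeff = (-1)*1 - (-3)*1 = -1 - (-3) = 2
uv = -9 - 4*e12 - 2*e13 + 2*e23


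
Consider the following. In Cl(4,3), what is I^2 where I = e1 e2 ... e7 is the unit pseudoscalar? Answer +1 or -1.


The pseudoscalar I = e1...e_n (product of all n generators) of Cl(p,q) satisfies I^2 = (-1)^(q + n(n-1)/2).
p = 4, q = 3, n = p + q = 7
n(n-1)/2 = 7 * 6 / 2 = 21
Exponent = q + n(n-1)/2 = 3 + 21 = 24
I^2 = (-1)^24 = +1


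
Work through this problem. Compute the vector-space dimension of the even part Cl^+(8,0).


Even subalgebra dimension = 2^(n-1)
n = 8 + 0 = 8
2^(8 - 1) = 2^7 = 128
Verification: sum of C(8,k) for even k = 1 + 28 + 70 + 28 + 1 = 128
Result = 128


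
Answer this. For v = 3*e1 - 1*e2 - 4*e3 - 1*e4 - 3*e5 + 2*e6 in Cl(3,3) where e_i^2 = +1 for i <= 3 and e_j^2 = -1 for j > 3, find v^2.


v^2 = sum of c_i^2 * e_i^2
Positive signature terms (e_i^2 = +1): 3^2 + (-1)^2 + (-4)^2 = 26
Negative signature terms (e_j^2 = -1): (-1)^2 + (-3)^2 + 2^2 = 14
v^2 = 26 - 14 = 12


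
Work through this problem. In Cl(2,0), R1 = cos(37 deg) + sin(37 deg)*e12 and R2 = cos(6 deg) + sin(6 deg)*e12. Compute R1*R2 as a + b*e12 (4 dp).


Same-plane rotors commute and their half-angles add:
R1*R2 = cos(a1 + a2) + sin(a1 + a2)*e12.
a1 + a2 = 37 + 6 = 43 deg
cos(43 deg) = 0.7314
sin(43 deg) = 0.6820
R1*R2 = 0.7314 + 0.6820*e12


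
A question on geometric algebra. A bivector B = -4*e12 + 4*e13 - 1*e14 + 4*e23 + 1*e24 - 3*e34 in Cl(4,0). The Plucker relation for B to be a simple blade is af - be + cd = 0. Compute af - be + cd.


Plucker relation: af - be + cd
a*f = (-4)*(-3) = 12
b*e = 4*1 = 4
c*d = (-1)*4 = -4
af - be + cd = 12 - 4 + (-4)
= 4


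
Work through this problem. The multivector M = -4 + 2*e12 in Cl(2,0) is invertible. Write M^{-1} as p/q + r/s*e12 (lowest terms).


M = -4 + 2*e12, where e12^2 = -1.
Since M commutes with its reverse ~M = a - b*e12, M * ~M = a^2 - b^2*e12^2 = a^2 + b^2.
So M^{-1} = ~M / (a^2 + b^2) = (a - b*e12)/(a^2 + b^2).
a^2 + b^2 = 16 + 4 = 20
Scalar part = -4/20 = -1/5
Bivector coeff = -2/20 = -1/10
M^{-1} = -1/5 - 1/10*e12


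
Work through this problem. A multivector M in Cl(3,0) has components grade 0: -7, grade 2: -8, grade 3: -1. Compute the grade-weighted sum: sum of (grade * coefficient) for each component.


Grade-weighted sum = sum of grade_k * coefficient_k
0*(-7) = 0
2*(-8) = -16
3*(-1) = -3
Total = 0 + (-16) + (-3) = -19


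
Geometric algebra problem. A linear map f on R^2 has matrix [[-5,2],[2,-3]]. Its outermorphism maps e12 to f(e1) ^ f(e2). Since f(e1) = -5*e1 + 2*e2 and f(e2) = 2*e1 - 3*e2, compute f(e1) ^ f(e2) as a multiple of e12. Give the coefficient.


The outermorphism of a linear map f sends e1^e2 to f(e1)^f(e2).
f(e1) = -5*e1 + 2*e2
f(e2) = 2*e1 - 3*e2
f(e1) ^ f(e2) = (-5*e1 + 2*e2) ^ (2*e1 - 3*e2)
= (-5)*(-3)*e12 + 2*2*e21
= (15 - 4)*e12
= 11*e12
Coefficient = 11


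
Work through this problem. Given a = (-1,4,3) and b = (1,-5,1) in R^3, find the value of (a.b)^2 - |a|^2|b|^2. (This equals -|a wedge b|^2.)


a . b = (-1)*1 + 4*(-5) + 3*1
= -1 + (-20) + 3 = -18
|a|^2 = (-1)^2 + 4^2 + 3^2 = 26
|b|^2 = 1^2 + (-5)^2 + 1^2 = 27
(a.b)^2 = (-18)^2 = 324
|a|^2 * |b|^2 = 26 * 27 = 702
Result = 324 - 702 = -378


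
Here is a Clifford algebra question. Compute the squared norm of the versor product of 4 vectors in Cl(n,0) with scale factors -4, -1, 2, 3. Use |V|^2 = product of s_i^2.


Each vector v_i has |v_i|^2 = s_i^2
Squared scales: (-4)^2 = 16, (-1)^2 = 1, 2^2 = 4, 3^2 = 9
|V|^2 = 16 * 1 * 4 * 9
= 576


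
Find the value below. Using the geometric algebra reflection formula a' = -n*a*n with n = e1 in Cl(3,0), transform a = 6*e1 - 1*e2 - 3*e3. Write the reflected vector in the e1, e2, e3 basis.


Reflection formula: a' = -n*a*n, with n = e1 (unit vector, n^2 = 1).
For reflection through hyperplane perp to e1:
The component along e1 flips sign, others stay.
a = (6, -1, -3)
a' = (-6, -1, -3)
a' = -6*e1 - 1*e2 - 3*e3


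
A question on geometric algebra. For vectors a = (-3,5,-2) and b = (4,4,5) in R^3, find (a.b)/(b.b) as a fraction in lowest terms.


Projection coefficient = (a . b) / (b . b)
a . b = (-3)*4 + 5*4 + (-2)*5
= -12 + 20 + (-10) = -2
b . b = 4^2 + 4^2 + 5^2
= 16 + 16 + 25 = 57
Coefficient = -2/57
In lowest terms: -2/57


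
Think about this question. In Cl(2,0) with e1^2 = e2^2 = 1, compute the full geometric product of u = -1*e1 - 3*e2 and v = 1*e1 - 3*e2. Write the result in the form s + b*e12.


Expand: (-1*e1 - 3*e2)(1*e1 - 3*e2)
= (-1)*1*e1e1 + (-1)*(-3)*e1e2 + (-3)*1*e2e1 + (-3)*(-3)*e2e2
Using e1^2 = e2^2 = 1, e2e1 = -e1e2:
Scalar part s = (-1)*1 + (-3)*(-3) = -1 + 9 = 8
Bivector part b = (-1)*(-3) - (-3)*1 = 3 - (-3) = 6
uv = 8 + 6*e12


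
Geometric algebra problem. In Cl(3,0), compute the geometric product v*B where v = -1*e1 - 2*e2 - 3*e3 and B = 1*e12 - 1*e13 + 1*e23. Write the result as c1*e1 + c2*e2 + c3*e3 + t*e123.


vB has grade-1 (vector) and grade-3 (trivector) parts: vB = (v _| B) + (v ^ B).
Vector part <vB>_1:
  e1: -v2*b12 - v3*b13 = -(-2)*(1) - (-3)*(-1) = -1
  e2: v1*b12 - v3*b23 = (-1)*(1) - (-3)*(1) = 2
  e3: v1*b13 + v2*b23 = (-1)*(-1) + (-2)*(1) = -1
Trivector part <vB>_3:
  e123: v1*b23 - v2*b13 + v3*b12 = (-1)*(1) - (-2)*(-1) + (-3)*(1) = -6
vB = -1*e1 + 2*e2 - 1*e3 - 6*e123


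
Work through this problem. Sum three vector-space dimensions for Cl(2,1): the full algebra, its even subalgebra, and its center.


n = 2 + 1 = 3
Total dim = 2^3 = 8
Even subalgebra dim = 2^2 = 4
n is odd, so center dim = 2
Sum = 8 + 4 + 2 = 14


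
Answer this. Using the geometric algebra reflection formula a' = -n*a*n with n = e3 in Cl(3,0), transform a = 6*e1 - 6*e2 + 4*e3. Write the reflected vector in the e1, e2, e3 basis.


Reflection formula: a' = -n*a*n, with n = e3 (unit vector, n^2 = 1).
For reflection through hyperplane perp to e3:
The component along e3 flips sign, others stay.
a = (6, -6, 4)
a' = (6, -6, -4)
a' = 6*e1 - 6*e2 - 4*e3


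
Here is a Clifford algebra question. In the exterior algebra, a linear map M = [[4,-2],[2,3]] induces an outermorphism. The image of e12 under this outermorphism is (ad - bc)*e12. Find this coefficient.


The outermorphism of a linear map f sends e1^e2 to f(e1)^f(e2).
f(e1) = 4*e1 + 2*e2
f(e2) = -2*e1 + 3*e2
f(e1) ^ f(e2) = (4*e1 + 2*e2) ^ (-2*e1 + 3*e2)
= 4*3*e12 + 2*(-2)*e21
= (12 - (-4))*e12
= 16*e12
Coefficient = 16


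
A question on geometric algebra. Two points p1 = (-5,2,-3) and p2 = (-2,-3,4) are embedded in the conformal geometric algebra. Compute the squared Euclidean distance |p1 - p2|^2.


p1 - p2 = (-3, 5, -7)
|p1 - p2|^2 = (-3)^2 + 5^2 + (-7)^2
= 9 + 25 + 49
= 83


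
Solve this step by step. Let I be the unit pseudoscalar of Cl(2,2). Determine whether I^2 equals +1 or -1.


The pseudoscalar I = e1...e_n (product of all n generators) of Cl(p,q) satisfies I^2 = (-1)^(q + n(n-1)/2).
p = 2, q = 2, n = p + q = 4
n(n-1)/2 = 4 * 3 / 2 = 6
Exponent = q + n(n-1)/2 = 2 + 6 = 8
I^2 = (-1)^8 = +1


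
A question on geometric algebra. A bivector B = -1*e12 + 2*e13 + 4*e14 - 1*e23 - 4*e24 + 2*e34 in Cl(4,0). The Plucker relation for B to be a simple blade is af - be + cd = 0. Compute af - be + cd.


Plucker relation: af - be + cd
a*f = (-1)*2 = -2
b*e = 2*(-4) = -8
c*d = 4*(-1) = -4
af - be + cd = -2 - (-8) + (-4)
= 2


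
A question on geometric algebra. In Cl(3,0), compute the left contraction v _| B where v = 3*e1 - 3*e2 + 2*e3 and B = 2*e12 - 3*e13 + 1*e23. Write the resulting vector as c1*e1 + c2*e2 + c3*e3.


Left contraction v _| B = <vB>_1 (grade-1 part of the geometric product vB).
Using e1_|e12 = e2, e2_|e12 = -e1, e1_|e13 = e3, e3_|e13 = -e1, e2_|e23 = e3, e3_|e23 = -e2:
e1 coeff: -v2*b12 - v3*b13 = -(-3)*(2) - (2)*(-3) = 12
e2 coeff: v1*b12 - v3*b23 = (3)*(2) - (2)*(1) = 4
e3 coeff: v1*b13 + v2*b23 = (3)*(-3) + (-3)*(1) = -12
v _| B = 12*e1 + 4*e2 - 12*e3


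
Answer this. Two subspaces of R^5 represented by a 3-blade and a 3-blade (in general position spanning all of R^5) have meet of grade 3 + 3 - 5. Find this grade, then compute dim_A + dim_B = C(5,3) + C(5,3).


Meet grade = grade(A) + grade(B) - n
= 3 + 3 - 5 = 1
C(5,3) = 10
C(5,3) = 10
dim_A + dim_B = 10 + 10 = 20


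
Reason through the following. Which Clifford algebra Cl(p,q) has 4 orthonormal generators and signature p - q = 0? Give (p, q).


We need p + q = 4 and p - q = 0.
Adding: 2p = 4 + 0 = 4, so p = 2.
Then q = 4 - 2 = 2.
(p, q) = (2, 2)


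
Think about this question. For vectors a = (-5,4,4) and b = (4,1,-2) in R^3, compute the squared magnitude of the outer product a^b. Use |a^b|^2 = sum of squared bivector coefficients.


a wedge b = (a1*b2 - a2*b1)*e12 + (a1*b3 - a3*b1)*e13 + (a2*b3 - a3*b2)*e23
e12 coeff: (-5)*1 - 4*4 = -5 - 16 = -21
e13 coeff: (-5)*(-2) - 4*4 = 10 - 16 = -6
e23 coeff: 4*(-2) - 4*1 = -8 - 4 = -12
|a wedge b|^2 = (-21)^2 + (-6)^2 + (-12)^2
= 441 + 36 + 144
= 621


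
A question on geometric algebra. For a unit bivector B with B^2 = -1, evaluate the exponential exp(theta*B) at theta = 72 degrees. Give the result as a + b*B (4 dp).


For a unit bivector B with B^2 = -1, the exponential series gives
e^(theta*B) = cos(theta) + sin(theta)*B (the GA analogue of Euler's formula).
theta = 72 degrees = 1.256637 rad
cos(72 deg) = 0.3090
sin(72 deg) = 0.9511
exp(theta*B) = 0.3090 + 0.9511*B


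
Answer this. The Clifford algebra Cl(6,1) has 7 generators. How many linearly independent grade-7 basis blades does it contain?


Number of grade-k basis blades in Cl(p,q) with n = p + q is C(n, k).
n = 6 + 1 = 7
C(7, 7) = 7! / (7! * 0!)
= 5040 / (5040 * 1)
= 1


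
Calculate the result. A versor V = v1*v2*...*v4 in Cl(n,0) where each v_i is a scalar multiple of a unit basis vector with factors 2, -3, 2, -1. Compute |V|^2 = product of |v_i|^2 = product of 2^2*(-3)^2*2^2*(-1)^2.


Each vector v_i has |v_i|^2 = s_i^2
Squared scales: 2^2 = 4, (-3)^2 = 9, 2^2 = 4, (-1)^2 = 1
|V|^2 = 4 * 9 * 4 * 1
= 144


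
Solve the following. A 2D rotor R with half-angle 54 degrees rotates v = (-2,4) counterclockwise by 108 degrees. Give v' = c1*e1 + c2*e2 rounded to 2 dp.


Rotor R = cos(54deg) - sin(54deg)*e12
Rotation angle theta = 2 * 54 = 108 degrees
v' = R*v*~R rotates v by theta.
cos(108deg) = -0.3090, sin(108deg) = 0.9511
v'_1 = -2*cos(108deg) - 4*sin(108deg)
= -2*(-0.3090) - 4*0.9511
= -3.19
v'_2 = -2*sin(108deg) + 4*cos(108deg)
= -2*0.9511 + 4*(-0.3090)
= -3.14
v' = -3.19*e1 - 3.14*e2


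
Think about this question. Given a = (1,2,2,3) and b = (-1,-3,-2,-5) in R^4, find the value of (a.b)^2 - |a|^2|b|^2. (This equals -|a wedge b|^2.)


a . b = 1*(-1) + 2*(-3) + 2*(-2) + 3*(-5)
= -1 + (-6) + (-4) + (-15) = -26
|a|^2 = 1^2 + 2^2 + 2^2 + 3^2 = 18
|b|^2 = (-1)^2 + (-3)^2 + (-2)^2 + (-5)^2 = 39
(a.b)^2 = (-26)^2 = 676
|a|^2 * |b|^2 = 18 * 39 = 702
Result = 676 - 702 = -26


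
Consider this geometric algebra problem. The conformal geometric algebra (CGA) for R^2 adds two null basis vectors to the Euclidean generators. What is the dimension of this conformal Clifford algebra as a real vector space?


The conformal model of R^2 uses Cl(3,1): the 2 Euclidean generators plus two extra orthogonal generators e+ (e+^2 = +1) and e- (e-^2 = -1), from which the null vectors e0, einf are built.
Number of generators m = 2 + 2 = 4.
dim Cl(p,q) = 2^m = 2^4 = 16


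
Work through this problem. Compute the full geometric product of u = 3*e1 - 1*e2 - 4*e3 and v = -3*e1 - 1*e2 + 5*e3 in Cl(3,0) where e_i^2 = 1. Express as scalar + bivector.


In Cl(3,0): e_i^2 = 1, e_ie_j = -e_je_i for i != j.
Scalar part = u . v = 3*(-3) + (-1)*(-1) + (-4)*5
= -9 + 1 + (-20) = -28
e12 coeff = 3*(-1) - (-1)*(-3) = -3 - 3 = -6
e13 coeff = 3*5 - (-4)*(-3) = 15 - 12 = 3
e23 coeff = (-1)*5 - (-4)*(-1) = -5 - 4 = -9
uv = -28 - 6*e12 + 3*e13 - 9*e23


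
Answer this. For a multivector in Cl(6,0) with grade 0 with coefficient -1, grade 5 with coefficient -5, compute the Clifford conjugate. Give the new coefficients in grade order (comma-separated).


Clifford conjugate sign for grade k: (-1)^(k(k+1)/2)
Grade 0: (-1)^(0*1/2) = (-1)^0 = 1, coeff -1 -> -1
Grade 5: (-1)^(5*6/2) = (-1)^15 = -1, coeff -5 -> 5
Conjugated coefficients: -1, 5


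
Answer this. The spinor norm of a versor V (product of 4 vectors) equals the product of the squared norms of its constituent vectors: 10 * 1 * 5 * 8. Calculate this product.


Spinor norm N(V) = |v1|^2 * |v2|^2 * ... * |v4|^2
= 10 * 1 * 5 * 8
Running product: 10, 10, 50, 400
N(V) = 400


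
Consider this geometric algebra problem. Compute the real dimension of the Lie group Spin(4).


Spin(n) double-covers SO(n); both have Lie algebra so(n) of dimension n(n-1)/2.
n = 4
n(n-1) = 4 * 3 = 12
dim Spin(4) = 12/2 = 6


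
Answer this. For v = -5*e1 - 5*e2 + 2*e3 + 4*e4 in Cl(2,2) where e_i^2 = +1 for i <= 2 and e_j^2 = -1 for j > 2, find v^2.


v^2 = sum of c_i^2 * e_i^2
Positive signature terms (e_i^2 = +1): (-5)^2 + (-5)^2 = 50
Negative signature terms (e_j^2 = -1): 2^2 + 4^2 = 20
v^2 = 50 - 20 = 30


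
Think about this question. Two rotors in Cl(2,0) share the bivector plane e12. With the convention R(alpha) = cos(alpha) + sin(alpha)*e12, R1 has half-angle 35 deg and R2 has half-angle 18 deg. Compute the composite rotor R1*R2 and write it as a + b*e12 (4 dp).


Same-plane rotors commute and their half-angles add:
R1*R2 = cos(a1 + a2) + sin(a1 + a2)*e12.
a1 + a2 = 35 + 18 = 53 deg
cos(53 deg) = 0.6018
sin(53 deg) = 0.7986
R1*R2 = 0.6018 + 0.7986*e12


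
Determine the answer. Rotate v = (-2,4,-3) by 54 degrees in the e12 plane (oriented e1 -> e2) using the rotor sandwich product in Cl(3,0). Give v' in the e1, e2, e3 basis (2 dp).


Rotor R = cos(27deg) - sin(27deg)*e12
Rotation angle theta = 2 * 27 = 54 degrees in the e12 plane (e1 -> e2).
The component perpendicular to the plane (e3) is invariant: v'_3 = v3 = -3.00
cos(54deg) = 0.5878, sin(54deg) = 0.8090
v'_1 = v1*cos(theta) - v2*sin(theta) = -2*0.5878 - 4*0.8090 = -4.41
v'_2 = v1*sin(theta) + v2*cos(theta) = -2*0.8090 + 4*0.5878 = 0.73
v' = -4.41*e1 + 0.73*e2 - 3.00*e3


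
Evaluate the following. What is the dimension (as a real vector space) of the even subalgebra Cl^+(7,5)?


Even subalgebra dimension = 2^(n-1)
n = 7 + 5 = 12
2^(12 - 1) = 2^11 = 2048
Verification: sum of C(12,k) for even k = 1 + 66 + 495 + 924 + 495 + 66 + 1 = 2048
Result = 2048


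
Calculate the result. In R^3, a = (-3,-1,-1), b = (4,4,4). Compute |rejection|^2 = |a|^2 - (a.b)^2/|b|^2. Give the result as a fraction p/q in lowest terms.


|a|^2 = (-3)^2 + (-1)^2 + (-1)^2 = 11
|b|^2 = 4^2 + 4^2 + 4^2 = 48
a . b = (-3)*4 + (-1)*4 + (-1)*4 = -20
(a.b)^2 = (-20)^2 = 400
|rej|^2 = 11 - 400/48
= (528 - 400)/48
= 128/48
In lowest terms: 8/3


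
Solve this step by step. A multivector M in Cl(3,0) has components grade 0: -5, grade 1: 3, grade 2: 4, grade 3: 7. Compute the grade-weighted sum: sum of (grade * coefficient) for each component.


Grade-weighted sum = sum of grade_k * coefficient_k
0*(-5) = 0
1*3 = 3
2*4 = 8
3*7 = 21
Total = 0 + 3 + 8 + 21 = 32


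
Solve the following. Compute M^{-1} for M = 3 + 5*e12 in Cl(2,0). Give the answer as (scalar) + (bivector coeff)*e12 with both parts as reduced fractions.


M = 3 + 5*e12, where e12^2 = -1.
Since M commutes with its reverse ~M = a - b*e12, M * ~M = a^2 - b^2*e12^2 = a^2 + b^2.
So M^{-1} = ~M / (a^2 + b^2) = (a - b*e12)/(a^2 + b^2).
a^2 + b^2 = 9 + 25 = 34
Scalar part = 3/34 = 3/34
Bivector coeff = -5/34 = -5/34
M^{-1} = 3/34 - 5/34*e12


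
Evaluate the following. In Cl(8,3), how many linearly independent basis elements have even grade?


Even subalgebra dimension = 2^(n-1)
n = 8 + 3 = 11
2^(11 - 1) = 2^10 = 1024
Verification: sum of C(11,k) for even k = 1 + 55 + 330 + 462 + 165 + 11 = 1024
Result = 1024


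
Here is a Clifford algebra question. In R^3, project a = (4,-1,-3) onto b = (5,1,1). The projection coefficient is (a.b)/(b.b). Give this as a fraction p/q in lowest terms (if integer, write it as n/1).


Projection coefficient = (a . b) / (b . b)
a . b = 4*5 + (-1)*1 + (-3)*1
= 20 + (-1) + (-3) = 16
b . b = 5^2 + 1^2 + 1^2
= 25 + 1 + 1 = 27
Coefficient = 16/27
In lowest terms: 16/27


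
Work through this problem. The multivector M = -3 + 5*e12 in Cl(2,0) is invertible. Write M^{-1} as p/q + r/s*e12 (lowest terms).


M = -3 + 5*e12, where e12^2 = -1.
Since M commutes with its reverse ~M = a - b*e12, M * ~M = a^2 - b^2*e12^2 = a^2 + b^2.
So M^{-1} = ~M / (a^2 + b^2) = (a - b*e12)/(a^2 + b^2).
a^2 + b^2 = 9 + 25 = 34
Scalar part = -3/34 = -3/34
Bivector coeff = -5/34 = -5/34
M^{-1} = -3/34 - 5/34*e12


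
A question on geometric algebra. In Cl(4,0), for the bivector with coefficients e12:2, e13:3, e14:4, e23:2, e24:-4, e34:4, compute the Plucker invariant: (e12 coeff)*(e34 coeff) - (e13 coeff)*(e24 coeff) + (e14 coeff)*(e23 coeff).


Plucker relation: af - be + cd
a*f = 2*4 = 8
b*e = 3*(-4) = -12
c*d = 4*2 = 8
af - be + cd = 8 - (-12) + 8
= 28


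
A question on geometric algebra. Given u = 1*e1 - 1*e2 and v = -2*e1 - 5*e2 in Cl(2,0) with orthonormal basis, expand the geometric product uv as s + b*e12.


Expand: (1*e1 - 1*e2)(-2*e1 - 5*e2)
= 1*(-2)*e1e1 + 1*(-5)*e1e2 + (-1)*(-2)*e2e1 + (-1)*(-5)*e2e2
Using e1^2 = e2^2 = 1, e2e1 = -e1e2:
Scalar part s = 1*(-2) + (-1)*(-5) = -2 + 5 = 3
Bivector part b = 1*(-5) - (-1)*(-2) = -5 - 2 = -7
uv = 3 - 7*e12


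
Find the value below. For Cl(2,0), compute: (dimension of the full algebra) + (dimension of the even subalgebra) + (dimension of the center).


n = 2 + 0 = 2
Total dim = 2^2 = 4
Even subalgebra dim = 2^1 = 2
n is even, so center dim = 1
Sum = 4 + 2 + 1 = 7


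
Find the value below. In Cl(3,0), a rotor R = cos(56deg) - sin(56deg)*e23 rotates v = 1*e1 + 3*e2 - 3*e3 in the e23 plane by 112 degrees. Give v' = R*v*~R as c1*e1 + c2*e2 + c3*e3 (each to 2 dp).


Rotor R = cos(56deg) - sin(56deg)*e23
Rotation angle theta = 2 * 56 = 112 degrees in the e23 plane (e2 -> e3).
The component perpendicular to the plane (e1) is invariant: v'_1 = v1 = 1.00
cos(112deg) = -0.3746, sin(112deg) = 0.9272
v'_2 = v2*cos(theta) - v3*sin(theta) = 3*(-0.3746) - (-3)*0.9272 = 1.66
v'_3 = v2*sin(theta) + v3*cos(theta) = 3*0.9272 + (-3)*(-0.3746) = 3.91
v' = 1.00*e1 + 1.66*e2 + 3.91*e3


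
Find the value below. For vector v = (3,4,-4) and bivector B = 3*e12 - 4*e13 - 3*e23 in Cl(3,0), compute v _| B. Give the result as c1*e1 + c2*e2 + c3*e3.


Left contraction v _| B = <vB>_1 (grade-1 part of the geometric product vB).
Using e1_|e12 = e2, e2_|e12 = -e1, e1_|e13 = e3, e3_|e13 = -e1, e2_|e23 = e3, e3_|e23 = -e2:
e1 coeff: -v2*b12 - v3*b13 = -(4)*(3) - (-4)*(-4) = -28
e2 coeff: v1*b12 - v3*b23 = (3)*(3) - (-4)*(-3) = -3
e3 coeff: v1*b13 + v2*b23 = (3)*(-4) + (4)*(-3) = -24
v _| B = -28*e1 - 3*e2 - 24*e3


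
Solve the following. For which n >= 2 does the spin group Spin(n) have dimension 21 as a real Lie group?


dim Spin(n) = dim so(n) = n(n-1)/2.
Solve n(n-1)/2 = 21, i.e. n^2 - n - 42 = 0.
Discriminant = 1 + 8*21 = 169
n = (1 + sqrt(169))/2 = (1 + 13)/2 = 7


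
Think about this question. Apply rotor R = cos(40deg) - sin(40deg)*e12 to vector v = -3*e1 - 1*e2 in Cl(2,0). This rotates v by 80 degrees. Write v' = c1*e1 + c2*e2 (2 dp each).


Rotor R = cos(40deg) - sin(40deg)*e12
Rotation angle theta = 2 * 40 = 80 degrees
v' = R*v*~R rotates v by theta.
cos(80deg) = 0.1736, sin(80deg) = 0.9848
v'_1 = -3*cos(80deg) - (-1)*sin(80deg)
= -3*0.1736 - (-1)*0.9848
= 0.46
v'_2 = -3*sin(80deg) + (-1)*cos(80deg)
= -3*0.9848 + (-1)*0.1736
= -3.13
v' = 0.46*e1 - 3.13*e2


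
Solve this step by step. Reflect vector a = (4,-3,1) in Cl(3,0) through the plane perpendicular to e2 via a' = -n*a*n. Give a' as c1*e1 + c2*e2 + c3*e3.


Reflection formula: a' = -n*a*n, with n = e2 (unit vector, n^2 = 1).
For reflection through hyperplane perp to e2:
The component along e2 flips sign, others stay.
a = (4, -3, 1)
a' = (4, 3, 1)
a' = 4*e1 + 3*e2 + 1*e3


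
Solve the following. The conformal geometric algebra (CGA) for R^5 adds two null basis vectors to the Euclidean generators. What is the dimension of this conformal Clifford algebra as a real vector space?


The conformal model of R^5 uses Cl(6,1): the 5 Euclidean generators plus two extra orthogonal generators e+ (e+^2 = +1) and e- (e-^2 = -1), from which the null vectors e0, einf are built.
Number of generators m = 5 + 2 = 7.
dim Cl(p,q) = 2^m = 2^7 = 128


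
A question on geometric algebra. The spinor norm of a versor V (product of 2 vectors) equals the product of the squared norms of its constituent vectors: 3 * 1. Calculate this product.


Spinor norm N(V) = |v1|^2 * |v2|^2 * ... * |v2|^2
= 3 * 1
Running product: 3, 3
N(V) = 3


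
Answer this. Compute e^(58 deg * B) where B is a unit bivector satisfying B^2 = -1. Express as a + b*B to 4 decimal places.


For a unit bivector B with B^2 = -1, the exponential series gives
e^(theta*B) = cos(theta) + sin(theta)*B (the GA analogue of Euler's formula).
theta = 58 degrees = 1.012291 rad
cos(58 deg) = 0.5299
sin(58 deg) = 0.8480
exp(theta*B) = 0.5299 + 0.8480*B


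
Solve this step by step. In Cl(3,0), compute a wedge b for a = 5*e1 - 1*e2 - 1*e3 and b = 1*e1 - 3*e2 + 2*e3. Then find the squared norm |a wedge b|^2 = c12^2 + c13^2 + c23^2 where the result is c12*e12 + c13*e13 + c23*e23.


a wedge b = (a1*b2 - a2*b1)*e12 + (a1*b3 - a3*b1)*e13 + (a2*b3 - a3*b2)*e23
e12 coeff: 5*(-3) - (-1)*1 = -15 - (-1) = -14
e13 coeff: 5*2 - (-1)*1 = 10 - (-1) = 11
e23 coeff: (-1)*2 - (-1)*(-3) = -2 - 3 = -5
|a wedge b|^2 = (-14)^2 + 11^2 + (-5)^2
= 196 + 121 + 25
= 342


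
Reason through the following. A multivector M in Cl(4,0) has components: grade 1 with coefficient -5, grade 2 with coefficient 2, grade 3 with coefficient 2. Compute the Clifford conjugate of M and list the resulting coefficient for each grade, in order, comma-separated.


Clifford conjugate sign for grade k: (-1)^(k(k+1)/2)
Grade 1: (-1)^(1*2/2) = (-1)^1 = -1, coeff -5 -> 5
Grade 2: (-1)^(2*3/2) = (-1)^3 = -1, coeff 2 -> -2
Grade 3: (-1)^(3*4/2) = (-1)^6 = 1, coeff 2 -> 2
Conjugated coefficients: 5, -2, 2


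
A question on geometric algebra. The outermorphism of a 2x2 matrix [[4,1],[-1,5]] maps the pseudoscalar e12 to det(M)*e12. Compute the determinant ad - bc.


The outermorphism of a linear map f sends e1^e2 to f(e1)^f(e2).
f(e1) = 4*e1 - 1*e2
f(e2) = 1*e1 + 5*e2
f(e1) ^ f(e2) = (4*e1 - 1*e2) ^ (1*e1 + 5*e2)
= 4*5*e12 + (-1)*1*e21
= (20 - (-1))*e12
= 21*e12
Coefficient = 21


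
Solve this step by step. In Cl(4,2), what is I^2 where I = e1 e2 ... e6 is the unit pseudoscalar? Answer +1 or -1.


The pseudoscalar I = e1...e_n (product of all n generators) of Cl(p,q) satisfies I^2 = (-1)^(q + n(n-1)/2).
p = 4, q = 2, n = p + q = 6
n(n-1)/2 = 6 * 5 / 2 = 15
Exponent = q + n(n-1)/2 = 2 + 15 = 17
I^2 = (-1)^17 = -1


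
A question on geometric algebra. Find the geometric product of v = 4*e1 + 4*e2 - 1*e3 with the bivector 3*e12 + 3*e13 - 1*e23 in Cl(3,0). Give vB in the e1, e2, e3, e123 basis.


vB has grade-1 (vector) and grade-3 (trivector) parts: vB = (v _| B) + (v ^ B).
Vector part <vB>_1:
  e1: -v2*b12 - v3*b13 = -(4)*(3) - (-1)*(3) = -9
  e2: v1*b12 - v3*b23 = (4)*(3) - (-1)*(-1) = 11
  e3: v1*b13 + v2*b23 = (4)*(3) + (4)*(-1) = 8
Trivector part <vB>_3:
  e123: v1*b23 - v2*b13 + v3*b12 = (4)*(-1) - (4)*(3) + (-1)*(3) = -19
vB = -9*e1 + 11*e2 + 8*e3 - 19*e123


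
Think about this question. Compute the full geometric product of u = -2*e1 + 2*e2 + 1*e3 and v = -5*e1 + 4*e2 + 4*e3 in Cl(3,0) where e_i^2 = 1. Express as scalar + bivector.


In Cl(3,0): e_i^2 = 1, e_ie_j = -e_je_i for i != j.
Scalar part = u . v = (-2)*(-5) + 2*4 + 1*4
= 10 + 8 + 4 = 22
e12 coeff = (-2)*4 - 2*(-5) = -8 - (-10) = 2
e13 coeff = (-2)*4 - 1*(-5) = -8 - (-5) = -3
e23 coeff = 2*4 - 1*4 = 8 - 4 = 4
uv = 22 + 2*e12 - 3*e13 + 4*e23


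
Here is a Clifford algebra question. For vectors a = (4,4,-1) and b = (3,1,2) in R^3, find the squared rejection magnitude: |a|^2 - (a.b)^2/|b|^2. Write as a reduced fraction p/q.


|a|^2 = 4^2 + 4^2 + (-1)^2 = 33
|b|^2 = 3^2 + 1^2 + 2^2 = 14
a . b = 4*3 + 4*1 + (-1)*2 = 14
(a.b)^2 = 14^2 = 196
|rej|^2 = 33 - 196/14
= (462 - 196)/14
= 266/14
In lowest terms: 19/1


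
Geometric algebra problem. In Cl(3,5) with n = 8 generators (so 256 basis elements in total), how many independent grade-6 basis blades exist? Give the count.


Number of grade-k basis blades in Cl(p,q) with n = p + q is C(n, k).
n = 3 + 5 = 8
C(8, 6) = 8! / (6! * 2!)
= 40320 / (720 * 2)
= 28


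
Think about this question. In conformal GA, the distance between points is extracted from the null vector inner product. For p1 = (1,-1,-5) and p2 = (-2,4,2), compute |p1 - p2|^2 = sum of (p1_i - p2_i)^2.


p1 - p2 = (3, -5, -7)
|p1 - p2|^2 = 3^2 + (-5)^2 + (-7)^2
= 9 + 25 + 49
= 83


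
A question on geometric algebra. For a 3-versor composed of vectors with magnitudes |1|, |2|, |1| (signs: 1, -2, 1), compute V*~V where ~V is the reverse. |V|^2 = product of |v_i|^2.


Each vector v_i has |v_i|^2 = s_i^2
Squared scales: 1^2 = 1, (-2)^2 = 4, 1^2 = 1
|V|^2 = 1 * 4 * 1
= 4


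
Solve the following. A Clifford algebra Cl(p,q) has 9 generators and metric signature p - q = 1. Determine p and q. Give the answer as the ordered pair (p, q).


We need p + q = 9 and p - q = 1.
Adding: 2p = 9 + 1 = 10, so p = 5.
Then q = 9 - 5 = 4.
(p, q) = (5, 4)


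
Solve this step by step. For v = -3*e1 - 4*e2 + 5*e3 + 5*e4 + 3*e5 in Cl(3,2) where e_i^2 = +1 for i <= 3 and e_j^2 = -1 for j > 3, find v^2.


v^2 = sum of c_i^2 * e_i^2
Positive signature terms (e_i^2 = +1): (-3)^2 + (-4)^2 + 5^2 = 50
Negative signature terms (e_j^2 = -1): 5^2 + 3^2 = 34
v^2 = 50 - 34 = 16


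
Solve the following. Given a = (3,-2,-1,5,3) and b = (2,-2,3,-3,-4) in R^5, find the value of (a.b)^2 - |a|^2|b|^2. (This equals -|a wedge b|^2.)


a . b = 3*2 + (-2)*(-2) + (-1)*3 + 5*(-3) + 3*(-4)
= 6 + 4 + (-3) + (-15) + (-12) = -20
|a|^2 = 3^2 + (-2)^2 + (-1)^2 + 5^2 + 3^2 = 48
|b|^2 = 2^2 + (-2)^2 + 3^2 + (-3)^2 + (-4)^2 = 42
(a.b)^2 = (-20)^2 = 400
|a|^2 * |b|^2 = 48 * 42 = 2016
Result = 400 - 2016 = -1616


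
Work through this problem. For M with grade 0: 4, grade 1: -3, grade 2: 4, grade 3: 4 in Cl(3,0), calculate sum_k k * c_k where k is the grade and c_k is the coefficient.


Grade-weighted sum = sum of grade_k * coefficient_k
0*4 = 0
1*(-3) = -3
2*4 = 8
3*4 = 12
Total = 0 + (-3) + 8 + 12 = 17


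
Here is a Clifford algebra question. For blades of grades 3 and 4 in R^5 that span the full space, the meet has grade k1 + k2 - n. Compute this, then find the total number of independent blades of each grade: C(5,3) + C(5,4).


Meet grade = grade(A) + grade(B) - n
= 3 + 4 - 5 = 2
C(5,3) = 10
C(5,4) = 5
dim_A + dim_B = 10 + 5 = 15


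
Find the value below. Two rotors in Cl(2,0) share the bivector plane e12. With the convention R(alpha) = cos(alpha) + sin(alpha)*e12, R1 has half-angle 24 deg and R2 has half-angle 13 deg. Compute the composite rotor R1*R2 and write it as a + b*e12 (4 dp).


Same-plane rotors commute and their half-angles add:
R1*R2 = cos(a1 + a2) + sin(a1 + a2)*e12.
a1 + a2 = 24 + 13 = 37 deg
cos(37 deg) = 0.7986
sin(37 deg) = 0.6018
R1*R2 = 0.7986 + 0.6018*e12


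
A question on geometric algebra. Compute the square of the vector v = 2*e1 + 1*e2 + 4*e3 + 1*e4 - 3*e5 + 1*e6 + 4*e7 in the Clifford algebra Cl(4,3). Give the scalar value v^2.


v^2 = sum of c_i^2 * e_i^2
Positive signature terms (e_i^2 = +1): 2^2 + 1^2 + 4^2 + 1^2 = 22
Negative signature terms (e_j^2 = -1): (-3)^2 + 1^2 + 4^2 = 26
v^2 = 22 - 26 = -4


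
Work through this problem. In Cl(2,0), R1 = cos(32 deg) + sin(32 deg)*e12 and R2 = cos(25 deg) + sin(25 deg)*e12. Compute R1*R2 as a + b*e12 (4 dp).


Same-plane rotors commute and their half-angles add:
R1*R2 = cos(a1 + a2) + sin(a1 + a2)*e12.
a1 + a2 = 32 + 25 = 57 deg
cos(57 deg) = 0.5446
sin(57 deg) = 0.8387
R1*R2 = 0.5446 + 0.8387*e12


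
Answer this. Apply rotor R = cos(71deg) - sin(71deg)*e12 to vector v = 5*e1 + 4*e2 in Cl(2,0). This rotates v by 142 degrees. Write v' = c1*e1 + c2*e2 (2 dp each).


Rotor R = cos(71deg) - sin(71deg)*e12
Rotation angle theta = 2 * 71 = 142 degrees
v' = R*v*~R rotates v by theta.
cos(142deg) = -0.7880, sin(142deg) = 0.6157
v'_1 = 5*cos(142deg) - 4*sin(142deg)
= 5*(-0.7880) - 4*0.6157
= -6.40
v'_2 = 5*sin(142deg) + 4*cos(142deg)
= 5*0.6157 + 4*(-0.7880)
= -0.07
v' = -6.40*e1 - 0.07*e2


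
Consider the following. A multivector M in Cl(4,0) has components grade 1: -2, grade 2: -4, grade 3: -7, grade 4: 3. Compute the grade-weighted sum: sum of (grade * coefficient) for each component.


Grade-weighted sum = sum of grade_k * coefficient_k
1*(-2) = -2
2*(-4) = -8
3*(-7) = -21
4*3 = 12
Total = -2 + (-8) + (-21) + 12 = -19


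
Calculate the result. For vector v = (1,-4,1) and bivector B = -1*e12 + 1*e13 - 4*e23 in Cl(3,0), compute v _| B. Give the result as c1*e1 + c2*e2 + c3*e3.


Left contraction v _| B = <vB>_1 (grade-1 part of the geometric product vB).
Using e1_|e12 = e2, e2_|e12 = -e1, e1_|e13 = e3, e3_|e13 = -e1, e2_|e23 = e3, e3_|e23 = -e2:
e1 coeff: -v2*b12 - v3*b13 = -(-4)*(-1) - (1)*(1) = -5
e2 coeff: v1*b12 - v3*b23 = (1)*(-1) - (1)*(-4) = 3
e3 coeff: v1*b13 + v2*b23 = (1)*(1) + (-4)*(-4) = 17
v _| B = -5*e1 + 3*e2 + 17*e3


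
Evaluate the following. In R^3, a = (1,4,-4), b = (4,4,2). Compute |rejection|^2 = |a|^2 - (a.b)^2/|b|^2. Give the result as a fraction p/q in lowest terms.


|a|^2 = 1^2 + 4^2 + (-4)^2 = 33
|b|^2 = 4^2 + 4^2 + 2^2 = 36
a . b = 1*4 + 4*4 + (-4)*2 = 12
(a.b)^2 = 12^2 = 144
|rej|^2 = 33 - 144/36
= (1188 - 144)/36
= 1044/36
In lowest terms: 29/1


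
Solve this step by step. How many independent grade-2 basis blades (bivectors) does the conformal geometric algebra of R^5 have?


The conformal model of R^5 uses Cl(6,1) with m = 5 + 2 = 7 generators.
Number of grade-2 blades = C(m, 2) = C(7, 2)
= 7*6/2 = 21


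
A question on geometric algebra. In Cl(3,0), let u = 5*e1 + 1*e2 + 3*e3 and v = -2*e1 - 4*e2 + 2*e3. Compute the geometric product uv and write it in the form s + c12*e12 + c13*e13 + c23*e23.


In Cl(3,0): e_i^2 = 1, e_ie_j = -e_je_i for i != j.
Scalar part = u . v = 5*(-2) + 1*(-4) + 3*2
= -10 + (-4) + 6 = -8
e12 coeff = 5*(-4) - 1*(-2) = -20 - (-2) = -18
e13 coeff = 5*2 - 3*(-2) = 10 - (-6) = 16
e23 coeff = 1*2 - 3*(-4) = 2 - (-12) = 14
uv = -8 - 18*e12 + 16*e13 + 14*e23


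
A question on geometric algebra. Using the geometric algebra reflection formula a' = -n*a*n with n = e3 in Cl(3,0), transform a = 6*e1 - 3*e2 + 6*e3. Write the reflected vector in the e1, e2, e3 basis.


Reflection formula: a' = -n*a*n, with n = e3 (unit vector, n^2 = 1).
For reflection through hyperplane perp to e3:
The component along e3 flips sign, others stay.
a = (6, -3, 6)
a' = (6, -3, -6)
a' = 6*e1 - 3*e2 - 6*e3


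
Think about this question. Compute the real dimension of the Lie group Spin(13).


Spin(n) double-covers SO(n); both have Lie algebra so(n) of dimension n(n-1)/2.
n = 13
n(n-1) = 13 * 12 = 156
dim Spin(13) = 156/2 = 78


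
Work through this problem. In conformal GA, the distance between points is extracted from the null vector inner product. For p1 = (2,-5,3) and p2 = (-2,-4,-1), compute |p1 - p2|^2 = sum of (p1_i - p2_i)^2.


p1 - p2 = (4, -1, 4)
|p1 - p2|^2 = 4^2 + (-1)^2 + 4^2
= 16 + 1 + 16
= 33


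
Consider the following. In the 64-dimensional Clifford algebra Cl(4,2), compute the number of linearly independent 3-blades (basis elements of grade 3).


Number of grade-k basis blades in Cl(p,q) with n = p + q is C(n, k).
n = 4 + 2 = 6
C(6, 3) = 6! / (3! * 3!)
= 720 / (6 * 6)
= 20


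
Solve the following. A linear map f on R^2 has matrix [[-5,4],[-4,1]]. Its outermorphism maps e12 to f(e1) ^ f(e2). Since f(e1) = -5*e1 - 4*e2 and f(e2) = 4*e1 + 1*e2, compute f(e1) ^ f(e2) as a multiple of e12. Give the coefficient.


The outermorphism of a linear map f sends e1^e2 to f(e1)^f(e2).
f(e1) = -5*e1 - 4*e2
f(e2) = 4*e1 + 1*e2
f(e1) ^ f(e2) = (-5*e1 - 4*e2) ^ (4*e1 + 1*e2)
= (-5)*1*e12 + (-4)*4*e21
= (-5 - (-16))*e12
= 11*e12
Coefficient = 11


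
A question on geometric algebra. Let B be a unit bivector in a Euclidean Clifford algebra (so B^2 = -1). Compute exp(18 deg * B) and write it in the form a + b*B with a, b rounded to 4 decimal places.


For a unit bivector B with B^2 = -1, the exponential series gives
e^(theta*B) = cos(theta) + sin(theta)*B (the GA analogue of Euler's formula).
theta = 18 degrees = 0.314159 rad
cos(18 deg) = 0.9511
sin(18 deg) = 0.3090
exp(theta*B) = 0.9511 + 0.3090*B


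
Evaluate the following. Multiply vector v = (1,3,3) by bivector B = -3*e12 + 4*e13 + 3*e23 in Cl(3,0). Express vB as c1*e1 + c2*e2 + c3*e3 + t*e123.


vB has grade-1 (vector) and grade-3 (trivector) parts: vB = (v _| B) + (v ^ B).
Vector part <vB>_1:
  e1: -v2*b12 - v3*b13 = -(3)*(-3) - (3)*(4) = -3
  e2: v1*b12 - v3*b23 = (1)*(-3) - (3)*(3) = -12
  e3: v1*b13 + v2*b23 = (1)*(4) + (3)*(3) = 13
Trivector part <vB>_3:
  e123: v1*b23 - v2*b13 + v3*b12 = (1)*(3) - (3)*(4) + (3)*(-3) = -18
vB = -3*e1 - 12*e2 + 13*e3 - 18*e123


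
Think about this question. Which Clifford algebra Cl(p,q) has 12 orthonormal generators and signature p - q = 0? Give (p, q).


We need p + q = 12 and p - q = 0.
Adding: 2p = 12 + 0 = 12, so p = 6.
Then q = 12 - 6 = 6.
(p, q) = (6, 6)


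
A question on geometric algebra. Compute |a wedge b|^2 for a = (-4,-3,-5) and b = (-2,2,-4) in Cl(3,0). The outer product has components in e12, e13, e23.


a wedge b = (a1*b2 - a2*b1)*e12 + (a1*b3 - a3*b1)*e13 + (a2*b3 - a3*b2)*e23
e12 coeff: (-4)*2 - (-3)*(-2) = -8 - 6 = -14
e13 coeff: (-4)*(-4) - (-5)*(-2) = 16 - 10 = 6
e23 coeff: (-3)*(-4) - (-5)*2 = 12 - (-10) = 22
|a wedge b|^2 = (-14)^2 + 6^2 + 22^2
= 196 + 36 + 484
= 716


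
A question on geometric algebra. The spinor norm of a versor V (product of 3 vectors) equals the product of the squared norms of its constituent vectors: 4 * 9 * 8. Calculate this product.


Spinor norm N(V) = |v1|^2 * |v2|^2 * ... * |v3|^2
= 4 * 9 * 8
Running product: 4, 36, 288
N(V) = 288
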